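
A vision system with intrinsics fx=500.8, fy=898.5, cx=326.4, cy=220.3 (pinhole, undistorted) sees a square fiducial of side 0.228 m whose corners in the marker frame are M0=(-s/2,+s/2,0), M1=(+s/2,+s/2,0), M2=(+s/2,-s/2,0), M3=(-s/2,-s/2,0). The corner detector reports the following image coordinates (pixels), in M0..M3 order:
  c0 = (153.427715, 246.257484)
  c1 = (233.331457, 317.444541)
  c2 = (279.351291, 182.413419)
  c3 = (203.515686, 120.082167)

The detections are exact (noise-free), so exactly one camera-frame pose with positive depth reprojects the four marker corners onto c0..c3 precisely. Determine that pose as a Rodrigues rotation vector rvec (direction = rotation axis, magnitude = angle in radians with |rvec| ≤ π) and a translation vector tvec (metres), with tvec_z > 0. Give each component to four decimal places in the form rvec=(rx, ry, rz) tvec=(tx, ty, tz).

Intrinsics K: fx=500.8, fy=898.5, cx=326.4, cy=220.3
Marker side s = 0.228 m; corners in marker frame (Z=0):
  M0 = (-0.1140, +0.1140, 0)
  M1 = (+0.1140, +0.1140, 0)
  M2 = (+0.1140, -0.1140, 0)
  M3 = (-0.1140, -0.1140, 0)
Detected image corners:
  c0 = (153.427715, 246.257484) px
  c1 = (233.331457, 317.444541) px
  c2 = (279.351291, 182.413419) px
  c3 = (203.515686, 120.082167) px
Planar DLT: solve 8×8 A·h = b for H (H[2,2]=1):
  H  [+311.42022 -279.10398 +217.65752]
  H  [+262.43186 +504.58475 +213.69256]
  H  [-0.13704 -0.31371 +1.00000]
B = K⁻¹H; ‖b₁‖=0.794106, ‖b₂‖=0.794106; λ = 2/(‖b₁‖+‖b₂‖) = 1.259278, sign → tz>0 ⇒ λ=+1.259278
r₁ = λ·B[:,0] = (+0.89555,+0.41012,-0.17258); r₂ = λ·B[:,1] = (-0.44434,+0.80405,-0.39504)
r₃ = r₁×r₂ = (-0.02325,+0.43047,+0.90231); SVD([r₁ r₂ r₃]) → R = UVᵀ:
  R  [+0.89555 -0.44434 -0.02325]
  R  [+0.41012 +0.80405 +0.43047]
  R  [-0.17258 -0.39504 +0.90231]
t = (-0.27344, -0.00926, +1.25928) m
tr R = 2.601913; θ = arccos((tr R − 1)/2) = 0.641905 rad = 36.778°
axis k = ((R−Rᵀ)₃₂, (R−Rᵀ)₁₃, (R−Rᵀ)₂₁) / (2 sinθ) = (-0.689394, +0.124701, +0.713573)
rvec = θ·k = (-0.442525, +0.080046, +0.458046)

rvec=(-0.4425, 0.0800, 0.4580) tvec=(-0.2734, -0.0093, 1.2593)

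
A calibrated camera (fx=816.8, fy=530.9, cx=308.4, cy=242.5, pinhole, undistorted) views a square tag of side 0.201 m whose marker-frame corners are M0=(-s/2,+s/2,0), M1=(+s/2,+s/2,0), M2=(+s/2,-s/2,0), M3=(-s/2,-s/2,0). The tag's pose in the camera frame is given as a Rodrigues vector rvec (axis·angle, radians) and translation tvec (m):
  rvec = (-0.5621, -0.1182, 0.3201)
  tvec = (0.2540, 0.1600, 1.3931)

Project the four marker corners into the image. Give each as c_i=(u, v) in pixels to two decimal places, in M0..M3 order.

c0=(389.36, 324.77) c1=(504.62, 350.71) c2=(519.98, 283.84) c3=(413.43, 259.64)

Intrinsics K: fx=816.8, fy=530.9, cx=308.4, cy=242.5
Marker side s = 0.201 m; corners in marker frame (Z=0):
  M0 = (-0.1005, +0.1005, 0)
  M1 = (+0.1005, +0.1005, 0)
  M2 = (+0.1005, -0.1005, 0)
  M3 = (-0.1005, -0.1005, 0)
rvec = (-0.5621, -0.1182, 0.3201), |rvec| = θ = 0.65756 rad = 37.676°
Rodrigues: sinθ=0.61119, 1−cosθ=0.20852; R = I + sinθ·[k]× + (1−cosθ)·[k]×²:
    [+0.94385 -0.26549 -0.19663]
    [+0.32957 +0.79822 +0.50421]
    [+0.02310 -0.54070 +0.84090]
t = (0.2540, 0.1600, 1.3931) m
M0: Pc = R·M0+t = (+0.13246, +0.20710, +1.33644); u = 816.8·(+0.13246)/1.33644 + 308.4 = 389.3576, v = 530.9·(+0.20710)/1.33644 + 242.5 = 324.7704
M1: Pc = R·M1+t = (+0.32218, +0.27334, +1.34108); u = 816.8·(+0.32218)/1.34108 + 308.4 = 504.6247, v = 530.9·(+0.27334)/1.34108 + 242.5 = 350.7094
M2: Pc = R·M2+t = (+0.37554, +0.11290, +1.44976); u = 816.8·(+0.37554)/1.44976 + 308.4 = 519.9793, v = 530.9·(+0.11290)/1.44976 + 242.5 = 283.8438
M3: Pc = R·M3+t = (+0.18582, +0.04666, +1.44512); u = 816.8·(+0.18582)/1.44512 + 308.4 = 413.4303, v = 530.9·(+0.04666)/1.44512 + 242.5 = 259.6408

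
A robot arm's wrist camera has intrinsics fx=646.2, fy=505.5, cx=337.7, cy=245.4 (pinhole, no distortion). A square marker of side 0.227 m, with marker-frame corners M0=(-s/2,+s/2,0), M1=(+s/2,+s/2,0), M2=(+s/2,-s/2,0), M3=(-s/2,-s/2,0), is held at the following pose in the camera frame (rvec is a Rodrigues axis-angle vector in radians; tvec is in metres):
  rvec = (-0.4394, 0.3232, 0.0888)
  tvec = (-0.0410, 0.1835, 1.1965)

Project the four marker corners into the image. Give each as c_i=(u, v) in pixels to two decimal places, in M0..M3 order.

c0=(247.54, 366.34) c1=(366.05, 375.94) c2=(382.58, 280.14) c3=(271.60, 276.77)

Intrinsics K: fx=646.2, fy=505.5, cx=337.7, cy=245.4
Marker side s = 0.227 m; corners in marker frame (Z=0):
  M0 = (-0.1135, +0.1135, 0)
  M1 = (+0.1135, +0.1135, 0)
  M2 = (+0.1135, -0.1135, 0)
  M3 = (-0.1135, -0.1135, 0)
rvec = (-0.4394, 0.3232, 0.0888), |rvec| = θ = 0.55264 rad = 31.664°
Rodrigues: sinθ=0.52494, 1−cosθ=0.14886; R = I + sinθ·[k]× + (1−cosθ)·[k]×²:
    [+0.94524 -0.15357 +0.28798]
    [+0.01513 +0.90205 +0.43136]
    [-0.32602 -0.40338 +0.85498]
t = (-0.0410, 0.1835, 1.1965) m
M0: Pc = R·M0+t = (-0.16571, +0.28417, +1.18772); u = 646.2·(-0.16571)/1.18772 + 337.7 = 247.5398, v = 505.5·(+0.28417)/1.18772 + 245.4 = 366.3426
M1: Pc = R·M1+t = (+0.04886, +0.28760, +1.11371); u = 646.2·(+0.04886)/1.11371 + 337.7 = 366.0469, v = 505.5·(+0.28760)/1.11371 + 245.4 = 375.9380
M2: Pc = R·M2+t = (+0.08371, +0.08283, +1.20528); u = 646.2·(+0.08371)/1.20528 + 337.7 = 382.5829, v = 505.5·(+0.08283)/1.20528 + 245.4 = 280.1411
M3: Pc = R·M3+t = (-0.13086, +0.07940, +1.27929); u = 646.2·(-0.13086)/1.27929 + 337.7 = 271.6017, v = 505.5·(+0.07940)/1.27929 + 245.4 = 276.7742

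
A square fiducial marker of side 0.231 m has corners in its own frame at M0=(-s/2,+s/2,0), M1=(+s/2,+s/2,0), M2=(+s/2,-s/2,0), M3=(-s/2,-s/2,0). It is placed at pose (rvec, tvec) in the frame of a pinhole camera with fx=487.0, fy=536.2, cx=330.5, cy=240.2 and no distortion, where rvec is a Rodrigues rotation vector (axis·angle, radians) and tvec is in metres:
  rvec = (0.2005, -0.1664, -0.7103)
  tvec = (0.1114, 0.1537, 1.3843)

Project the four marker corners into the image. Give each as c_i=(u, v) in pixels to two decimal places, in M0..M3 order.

Intrinsics K: fx=487.0, fy=536.2, cx=330.5, cy=240.2
Marker side s = 0.231 m; corners in marker frame (Z=0):
  M0 = (-0.1155, +0.1155, 0)
  M1 = (+0.1155, +0.1155, 0)
  M2 = (+0.1155, -0.1155, 0)
  M3 = (-0.1155, -0.1155, 0)
rvec = (0.2005, -0.1664, -0.7103), |rvec| = θ = 0.75658 rad = 43.349°
Rodrigues: sinθ=0.68644, 1−cosθ=0.27281; R = I + sinθ·[k]× + (1−cosθ)·[k]×²:
    [+0.74635 +0.62855 -0.21885]
    [-0.66035 +0.74038 -0.12558]
    [+0.08310 +0.23824 +0.96764]
t = (0.1114, 0.1537, 1.3843) m
M0: Pc = R·M0+t = (+0.09779, +0.31548, +1.40222); u = 487.0·(+0.09779)/1.40222 + 330.5 = 364.4646, v = 536.2·(+0.31548)/1.40222 + 240.2 = 360.8394
M1: Pc = R·M1+t = (+0.27020, +0.16294, +1.42141); u = 487.0·(+0.27020)/1.42141 + 330.5 = 423.0750, v = 536.2·(+0.16294)/1.42141 + 240.2 = 301.6673
M2: Pc = R·M2+t = (+0.12501, -0.00808, +1.36638); u = 487.0·(+0.12501)/1.36638 + 330.5 = 375.0540, v = 536.2·(-0.00808)/1.36638 + 240.2 = 237.0274
M3: Pc = R·M3+t = (-0.04740, +0.14446, +1.34719); u = 487.0·(-0.04740)/1.34719 + 330.5 = 313.3651, v = 536.2·(+0.14446)/1.34719 + 240.2 = 297.6957

c0=(364.46, 360.84) c1=(423.08, 301.67) c2=(375.05, 237.03) c3=(313.37, 297.70)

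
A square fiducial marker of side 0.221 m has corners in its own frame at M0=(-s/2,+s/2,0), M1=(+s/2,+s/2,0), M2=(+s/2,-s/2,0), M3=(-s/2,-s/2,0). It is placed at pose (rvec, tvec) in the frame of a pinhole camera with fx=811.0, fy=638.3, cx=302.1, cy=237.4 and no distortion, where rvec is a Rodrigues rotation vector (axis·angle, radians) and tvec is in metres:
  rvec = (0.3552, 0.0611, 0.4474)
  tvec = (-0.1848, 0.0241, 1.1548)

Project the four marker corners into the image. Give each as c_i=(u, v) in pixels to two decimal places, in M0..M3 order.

Intrinsics K: fx=811.0, fy=638.3, cx=302.1, cy=237.4
Marker side s = 0.221 m; corners in marker frame (Z=0):
  M0 = (-0.1105, +0.1105, 0)
  M1 = (+0.1105, +0.1105, 0)
  M2 = (+0.1105, -0.1105, 0)
  M3 = (-0.1105, -0.1105, 0)
rvec = (0.3552, 0.0611, 0.4474), |rvec| = θ = 0.57451 rad = 32.917°
Rodrigues: sinθ=0.54343, 1−cosθ=0.16054; R = I + sinθ·[k]× + (1−cosθ)·[k]×²:
    [+0.90082 -0.41263 +0.13509]
    [+0.43375 +0.84127 -0.32268]
    [+0.01950 +0.34928 +0.93682]
t = (-0.1848, 0.0241, 1.1548) m
M0: Pc = R·M0+t = (-0.32994, +0.06913, +1.19124); u = 811.0·(-0.32994)/1.19124 + 302.1 = 77.4777, v = 638.3·(+0.06913)/1.19124 + 237.4 = 274.4426
M1: Pc = R·M1+t = (-0.13086, +0.16499, +1.19555); u = 811.0·(-0.13086)/1.19555 + 302.1 = 213.3346, v = 638.3·(+0.16499)/1.19555 + 237.4 = 325.4874
M2: Pc = R·M2+t = (-0.03966, -0.02093, +1.11836); u = 811.0·(-0.03966)/1.11836 + 302.1 = 273.3377, v = 638.3·(-0.02093)/1.11836 + 237.4 = 225.4534
M3: Pc = R·M3+t = (-0.23874, -0.11679, +1.11405); u = 811.0·(-0.23874)/1.11405 + 302.1 = 128.2998, v = 638.3·(-0.11679)/1.11405 + 237.4 = 170.4849

c0=(77.48, 274.44) c1=(213.33, 325.49) c2=(273.34, 225.45) c3=(128.30, 170.48)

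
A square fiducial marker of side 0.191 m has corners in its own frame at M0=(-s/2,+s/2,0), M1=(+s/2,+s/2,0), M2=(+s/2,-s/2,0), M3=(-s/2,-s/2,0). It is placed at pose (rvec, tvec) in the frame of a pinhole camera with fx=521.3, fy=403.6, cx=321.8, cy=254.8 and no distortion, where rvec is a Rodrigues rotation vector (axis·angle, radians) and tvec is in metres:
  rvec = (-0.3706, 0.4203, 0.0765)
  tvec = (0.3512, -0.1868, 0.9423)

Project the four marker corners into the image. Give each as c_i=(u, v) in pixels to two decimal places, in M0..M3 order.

Intrinsics K: fx=521.3, fy=403.6, cx=321.8, cy=254.8
Marker side s = 0.191 m; corners in marker frame (Z=0):
  M0 = (-0.0955, +0.0955, 0)
  M1 = (+0.0955, +0.0955, 0)
  M2 = (+0.0955, -0.0955, 0)
  M3 = (-0.0955, -0.0955, 0)
rvec = (-0.3706, 0.4203, 0.0765), |rvec| = θ = 0.56555 rad = 32.404°
Rodrigues: sinθ=0.53588, 1−cosθ=0.15571; R = I + sinθ·[k]× + (1−cosθ)·[k]×²:
    [+0.91115 -0.14831 +0.38445]
    [-0.00334 +0.93029 +0.36681]
    [-0.41205 -0.33551 +0.84714]
t = (0.3512, -0.1868, 0.9423) m
M0: Pc = R·M0+t = (+0.25002, -0.09764, +0.94961); u = 521.3·(+0.25002)/0.94961 + 321.8 = 459.0519, v = 403.6·(-0.09764)/0.94961 + 254.8 = 213.3021
M1: Pc = R·M1+t = (+0.42405, -0.09828, +0.87091); u = 521.3·(+0.42405)/0.87091 + 321.8 = 575.6245, v = 403.6·(-0.09828)/0.87091 + 254.8 = 209.2563
M2: Pc = R·M2+t = (+0.45238, -0.27596, +0.93499); u = 521.3·(+0.45238)/0.93499 + 321.8 = 574.0223, v = 403.6·(-0.27596)/0.93499 + 254.8 = 135.6777
M3: Pc = R·M3+t = (+0.27835, -0.27532, +1.01369); u = 521.3·(+0.27835)/1.01369 + 321.8 = 464.9434, v = 403.6·(-0.27532)/1.01369 + 254.8 = 145.1803

c0=(459.05, 213.30) c1=(575.62, 209.26) c2=(574.02, 135.68) c3=(464.94, 145.18)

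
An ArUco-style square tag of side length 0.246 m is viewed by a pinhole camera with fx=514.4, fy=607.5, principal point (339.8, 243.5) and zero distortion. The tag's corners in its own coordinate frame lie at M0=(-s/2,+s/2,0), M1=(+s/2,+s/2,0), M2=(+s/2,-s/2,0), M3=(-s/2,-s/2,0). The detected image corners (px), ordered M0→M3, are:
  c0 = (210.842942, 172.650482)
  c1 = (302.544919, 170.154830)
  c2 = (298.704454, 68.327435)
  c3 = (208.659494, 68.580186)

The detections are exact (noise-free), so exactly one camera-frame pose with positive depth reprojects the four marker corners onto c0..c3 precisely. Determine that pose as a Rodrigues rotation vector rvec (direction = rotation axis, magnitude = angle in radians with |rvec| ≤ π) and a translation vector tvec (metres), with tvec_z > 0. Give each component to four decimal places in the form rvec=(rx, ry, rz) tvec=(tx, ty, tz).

Intrinsics K: fx=514.4, fy=607.5, cx=339.8, cy=243.5
Marker side s = 0.246 m; corners in marker frame (Z=0):
  M0 = (-0.1230, +0.1230, 0)
  M1 = (+0.1230, +0.1230, 0)
  M2 = (+0.1230, -0.1230, 0)
  M3 = (-0.1230, -0.1230, 0)
Detected image corners:
  c0 = (210.842942, 172.650482) px
  c1 = (302.544919, 170.154830) px
  c2 = (298.704454, 68.327435) px
  c3 = (208.659494, 68.580186) px
Planar DLT: solve 8×8 A·h = b for H (H[2,2]=1):
  H  [+391.71034 -7.37576 +255.66289]
  H  [+4.95493 +409.20473 +119.43317]
  H  [+0.08754 -0.07702 +1.00000]
B = K⁻¹H; ‖b₁‖=0.709601, ‖b₂‖=0.709601; λ = 2/(‖b₁‖+‖b₂‖) = 1.409242, sign → tz>0 ⇒ λ=+1.409242
r₁ = λ·B[:,0] = (+0.99164,-0.03795,+0.12336); r₂ = λ·B[:,1] = (+0.05150,+0.99276,-0.10855)
r₃ = r₁×r₂ = (-0.11835,+0.11399,+0.98641); SVD([r₁ r₂ r₃]) → R = UVᵀ:
  R  [+0.99164 +0.05150 -0.11835]
  R  [-0.03795 +0.99276 +0.11399]
  R  [+0.12336 -0.10855 +0.98641]
t = (-0.23050, -0.28780, +1.40924) m
tr R = 2.970801; θ = arccos((tr R − 1)/2) = 0.171086 rad = 9.803°
axis k = ((R−Rᵀ)₃₂, (R−Rᵀ)₁₃, (R−Rᵀ)₂₁) / (2 sinθ) = (-0.653549, -0.709836, -0.262689)
rvec = θ·k = (-0.111813, -0.121443, -0.044943)

rvec=(-0.1118, -0.1214, -0.0449) tvec=(-0.2305, -0.2878, 1.4092)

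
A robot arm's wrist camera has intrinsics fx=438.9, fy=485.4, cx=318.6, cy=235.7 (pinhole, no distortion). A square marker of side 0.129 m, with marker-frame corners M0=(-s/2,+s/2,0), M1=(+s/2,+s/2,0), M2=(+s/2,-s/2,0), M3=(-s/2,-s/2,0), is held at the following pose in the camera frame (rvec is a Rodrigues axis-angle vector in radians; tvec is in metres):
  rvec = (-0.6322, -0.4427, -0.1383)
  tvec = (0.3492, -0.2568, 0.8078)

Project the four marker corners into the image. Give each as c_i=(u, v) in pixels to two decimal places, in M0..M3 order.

Intrinsics K: fx=438.9, fy=485.4, cx=318.6, cy=235.7
Marker side s = 0.129 m; corners in marker frame (Z=0):
  M0 = (-0.0645, +0.0645, 0)
  M1 = (+0.0645, +0.0645, 0)
  M2 = (+0.0645, -0.0645, 0)
  M3 = (-0.0645, -0.0645, 0)
rvec = (-0.6322, -0.4427, -0.1383), |rvec| = θ = 0.78408 rad = 44.925°
Rodrigues: sinθ=0.70618, 1−cosθ=0.29196; R = I + sinθ·[k]× + (1−cosθ)·[k]×²:
    [+0.89784 +0.25747 -0.35719]
    [+0.00836 +0.80111 +0.59846]
    [+0.44024 -0.54031 +0.71712]
t = (0.3492, -0.2568, 0.8078) m
M0: Pc = R·M0+t = (+0.30790, -0.20567, +0.74455); u = 438.9·(+0.30790)/0.74455 + 318.6 = 500.0985, v = 485.4·(-0.20567)/0.74455 + 235.7 = 101.6186
M1: Pc = R·M1+t = (+0.42372, -0.20459, +0.80135); u = 438.9·(+0.42372)/0.80135 + 318.6 = 550.6719, v = 485.4·(-0.20459)/0.80135 + 235.7 = 111.7737
M2: Pc = R·M2+t = (+0.39050, -0.30793, +0.87105); u = 438.9·(+0.39050)/0.87105 + 318.6 = 515.3662, v = 485.4·(-0.30793)/0.87105 + 235.7 = 64.1010
M3: Pc = R·M3+t = (+0.27468, -0.30901, +0.81425); u = 438.9·(+0.27468)/0.81425 + 318.6 = 466.6593, v = 485.4·(-0.30901)/0.81425 + 235.7 = 51.4902

c0=(500.10, 101.62) c1=(550.67, 111.77) c2=(515.37, 64.10) c3=(466.66, 51.49)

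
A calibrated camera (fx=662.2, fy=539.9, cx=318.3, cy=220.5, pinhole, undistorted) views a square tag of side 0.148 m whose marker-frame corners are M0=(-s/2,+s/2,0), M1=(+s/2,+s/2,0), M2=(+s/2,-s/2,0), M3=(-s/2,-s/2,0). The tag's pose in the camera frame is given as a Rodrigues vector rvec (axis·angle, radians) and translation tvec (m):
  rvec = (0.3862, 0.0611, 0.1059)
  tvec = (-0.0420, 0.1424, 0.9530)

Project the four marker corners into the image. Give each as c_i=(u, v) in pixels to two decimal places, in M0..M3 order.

Intrinsics K: fx=662.2, fy=539.9, cx=318.3, cy=220.5
Marker side s = 0.148 m; corners in marker frame (Z=0):
  M0 = (-0.0740, +0.0740, 0)
  M1 = (+0.0740, +0.0740, 0)
  M2 = (+0.0740, -0.0740, 0)
  M3 = (-0.0740, -0.0740, 0)
rvec = (0.3862, 0.0611, 0.1059), |rvec| = θ = 0.40509 rad = 23.210°
Rodrigues: sinθ=0.39410, 1−cosθ=0.08093; R = I + sinθ·[k]× + (1−cosθ)·[k]×²:
    [+0.99263 -0.09139 +0.07961]
    [+0.11467 +0.92091 -0.37253]
    [-0.03927 +0.37892 +0.92460]
t = (-0.0420, 0.1424, 0.9530) m
M0: Pc = R·M0+t = (-0.12222, +0.20206, +0.98395); u = 662.2·(-0.12222)/0.98395 + 318.3 = 236.0472, v = 539.9·(+0.20206)/0.98395 + 220.5 = 331.3732
M1: Pc = R·M1+t = (+0.02469, +0.21903, +0.97813); u = 662.2·(+0.02469)/0.97813 + 318.3 = 335.0163, v = 539.9·(+0.21903)/0.97813 + 220.5 = 341.3992
M2: Pc = R·M2+t = (+0.03822, +0.08274, +0.92205); u = 662.2·(+0.03822)/0.92205 + 318.3 = 345.7468, v = 539.9·(+0.08274)/0.92205 + 220.5 = 268.9465
M3: Pc = R·M3+t = (-0.10869, +0.06577, +0.92787); u = 662.2·(-0.10869)/0.92787 + 318.3 = 240.7289, v = 539.9·(+0.06577)/0.92787 + 220.5 = 258.7684

c0=(236.05, 331.37) c1=(335.02, 341.40) c2=(345.75, 268.95) c3=(240.73, 258.77)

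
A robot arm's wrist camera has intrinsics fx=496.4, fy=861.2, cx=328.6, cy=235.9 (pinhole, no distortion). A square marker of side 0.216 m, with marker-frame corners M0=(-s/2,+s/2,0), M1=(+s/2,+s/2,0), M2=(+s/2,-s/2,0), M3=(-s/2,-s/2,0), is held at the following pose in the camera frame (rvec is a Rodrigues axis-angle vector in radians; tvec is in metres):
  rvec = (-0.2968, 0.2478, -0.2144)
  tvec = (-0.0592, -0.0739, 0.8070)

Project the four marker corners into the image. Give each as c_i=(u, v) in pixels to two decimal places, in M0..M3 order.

Intrinsics K: fx=496.4, fy=861.2, cx=328.6, cy=235.9
Marker side s = 0.216 m; corners in marker frame (Z=0):
  M0 = (-0.1080, +0.1080, 0)
  M1 = (+0.1080, +0.1080, 0)
  M2 = (+0.1080, -0.1080, 0)
  M3 = (-0.1080, -0.1080, 0)
rvec = (-0.2968, 0.2478, -0.2144), |rvec| = θ = 0.44211 rad = 25.331°
Rodrigues: sinθ=0.42785, 1−cosθ=0.09615; R = I + sinθ·[k]× + (1−cosθ)·[k]×²:
    [+0.94718 +0.17130 +0.27111]
    [-0.24366 +0.93406 +0.26109]
    [-0.20850 -0.31336 +0.92646]
t = (-0.0592, -0.0739, 0.8070) m
M0: Pc = R·M0+t = (-0.14299, +0.05329, +0.79568); u = 496.4·(-0.14299)/0.79568 + 328.6 = 239.3895, v = 861.2·(+0.05329)/0.79568 + 235.9 = 293.5823
M1: Pc = R·M1+t = (+0.06160, +0.00066, +0.75064); u = 496.4·(+0.06160)/0.75064 + 328.6 = 369.3341, v = 861.2·(+0.00066)/0.75064 + 235.9 = 236.6601
M2: Pc = R·M2+t = (+0.02459, -0.20109, +0.81832); u = 496.4·(+0.02459)/0.81832 + 328.6 = 343.5193, v = 861.2·(-0.20109)/0.81832 + 235.9 = 24.2703
M3: Pc = R·M3+t = (-0.18000, -0.14846, +0.86336); u = 496.4·(-0.18000)/0.86336 + 328.6 = 225.1087, v = 861.2·(-0.14846)/0.86336 + 235.9 = 87.8091

c0=(239.39, 293.58) c1=(369.33, 236.66) c2=(343.52, 24.27) c3=(225.11, 87.81)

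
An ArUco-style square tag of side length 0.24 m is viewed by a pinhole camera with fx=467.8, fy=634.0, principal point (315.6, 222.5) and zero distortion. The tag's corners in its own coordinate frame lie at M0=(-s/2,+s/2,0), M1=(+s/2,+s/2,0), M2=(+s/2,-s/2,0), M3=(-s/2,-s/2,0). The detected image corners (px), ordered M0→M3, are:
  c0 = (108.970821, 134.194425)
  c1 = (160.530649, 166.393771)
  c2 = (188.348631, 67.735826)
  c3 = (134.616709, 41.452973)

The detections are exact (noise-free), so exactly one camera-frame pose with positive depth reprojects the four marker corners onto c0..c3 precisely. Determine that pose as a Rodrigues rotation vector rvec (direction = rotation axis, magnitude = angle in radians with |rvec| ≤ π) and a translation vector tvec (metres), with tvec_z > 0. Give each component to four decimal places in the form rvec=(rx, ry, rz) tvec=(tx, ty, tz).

rvec=(-0.0273, 0.4172, 0.3885) tvec=(-0.5364, -0.2828, 1.4901)

Intrinsics K: fx=467.8, fy=634.0, cx=315.6, cy=222.5
Marker side s = 0.24 m; corners in marker frame (Z=0):
  M0 = (-0.1200, +0.1200, 0)
  M1 = (+0.1200, +0.1200, 0)
  M2 = (+0.1200, -0.1200, 0)
  M3 = (-0.1200, -0.1200, 0)
Detected image corners:
  c0 = (108.970821, 134.194425) px
  c1 = (160.530649, 166.393771) px
  c2 = (188.348631, 67.735826) px
  c3 = (134.616709, 41.452973) px
Planar DLT: solve 8×8 A·h = b for H (H[2,2]=1):
  H  [+179.57326 -105.96596 +147.21158]
  H  [+94.38712 +401.99752 +102.17757]
  H  [-0.26847 +0.03559 +1.00000]
B = K⁻¹H; ‖b₁‖=0.671110, ‖b₂‖=0.671110; λ = 2/(‖b₁‖+‖b₂‖) = 1.490070, sign → tz>0 ⇒ λ=+1.490070
r₁ = λ·B[:,0] = (+0.84188,+0.36223,-0.40004); r₂ = λ·B[:,1] = (-0.37331,+0.92619,+0.05303)
r₃ = r₁×r₂ = (+0.38972,+0.10469,+0.91496); SVD([r₁ r₂ r₃]) → R = UVᵀ:
  R  [+0.84188 -0.37331 +0.38972]
  R  [+0.36223 +0.92619 +0.10469]
  R  [-0.40004 +0.05303 +0.91496]
t = (-0.53636, -0.28279, +1.49007) m
tr R = 2.683029; θ = arccos((tr R − 1)/2) = 0.570716 rad = 32.700°
axis k = ((R−Rᵀ)₃₂, (R−Rᵀ)₁₃, (R−Rᵀ)₂₁) / (2 sinθ) = (-0.047816, +0.730948, +0.680756)
rvec = θ·k = (-0.027289, +0.417164, +0.388518)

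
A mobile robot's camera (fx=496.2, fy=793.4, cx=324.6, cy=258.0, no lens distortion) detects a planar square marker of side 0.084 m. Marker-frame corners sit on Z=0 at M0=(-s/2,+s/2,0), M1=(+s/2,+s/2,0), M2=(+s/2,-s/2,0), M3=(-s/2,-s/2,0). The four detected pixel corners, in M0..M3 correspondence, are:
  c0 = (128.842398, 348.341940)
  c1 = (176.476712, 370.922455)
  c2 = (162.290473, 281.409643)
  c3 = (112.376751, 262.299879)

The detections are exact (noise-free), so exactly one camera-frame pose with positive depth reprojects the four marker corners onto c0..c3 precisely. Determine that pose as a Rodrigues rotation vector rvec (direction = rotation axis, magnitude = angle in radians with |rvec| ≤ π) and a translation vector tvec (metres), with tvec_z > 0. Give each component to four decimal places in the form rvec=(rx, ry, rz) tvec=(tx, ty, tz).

rvec=(0.5109, 0.4657, 0.0598) tvec=(-0.2309, 0.0472, 0.6363)

Intrinsics K: fx=496.2, fy=793.4, cx=324.6, cy=258.0
Marker side s = 0.084 m; corners in marker frame (Z=0):
  M0 = (-0.0420, +0.0420, 0)
  M1 = (+0.0420, +0.0420, 0)
  M2 = (+0.0420, -0.0420, 0)
  M3 = (-0.0420, -0.0420, 0)
Detected image corners:
  c0 = (128.842398, 348.341940) px
  c1 = (176.476712, 370.922455) px
  c2 = (162.290473, 281.409643) px
  c3 = (112.376751, 262.299879) px
Planar DLT: solve 8×8 A·h = b for H (H[2,2]=1):
  H  [+485.75095 +293.17399 +144.57427]
  H  [+43.12480 +1284.70386 +316.86119]
  H  [-0.65145 +0.76106 +1.00000]
B = K⁻¹H; ‖b₁‖=1.571486, ‖b₂‖=1.571486; λ = 2/(‖b₁‖+‖b₂‖) = 0.636340, sign → tz>0 ⇒ λ=+0.636340
r₁ = λ·B[:,0] = (+0.89412,+0.16939,-0.41455); r₂ = λ·B[:,1] = (+0.05916,+0.87290,+0.48429)
r₃ = r₁×r₂ = (+0.44389,-0.45754,+0.77046); SVD([r₁ r₂ r₃]) → R = UVᵀ:
  R  [+0.89412 +0.05916 +0.44389]
  R  [+0.16939 +0.87290 -0.45754]
  R  [-0.41455 +0.48429 +0.77046]
t = (-0.23087, +0.04721, +0.63634) m
tr R = 2.537490; θ = arccos((tr R − 1)/2) = 0.693920 rad = 39.759°
axis k = ((R−Rᵀ)₃₂, (R−Rᵀ)₁₃, (R−Rᵀ)₂₁) / (2 sinθ) = (+0.736322, +0.671122, +0.086175)
rvec = θ·k = (+0.510948, +0.465705, +0.059799)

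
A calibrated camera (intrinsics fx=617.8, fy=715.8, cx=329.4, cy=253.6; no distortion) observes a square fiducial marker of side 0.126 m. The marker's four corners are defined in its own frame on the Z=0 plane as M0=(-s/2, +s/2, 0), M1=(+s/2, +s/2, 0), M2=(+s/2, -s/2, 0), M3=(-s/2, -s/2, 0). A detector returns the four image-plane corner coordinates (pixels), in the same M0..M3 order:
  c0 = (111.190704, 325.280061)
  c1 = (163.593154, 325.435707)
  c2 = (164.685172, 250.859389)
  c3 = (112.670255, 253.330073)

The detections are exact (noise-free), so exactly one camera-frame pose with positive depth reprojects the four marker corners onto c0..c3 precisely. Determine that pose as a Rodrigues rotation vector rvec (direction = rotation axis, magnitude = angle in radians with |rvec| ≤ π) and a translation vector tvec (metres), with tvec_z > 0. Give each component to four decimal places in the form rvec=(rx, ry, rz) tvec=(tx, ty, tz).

rvec=(-0.0796, 0.3608, -0.0194) tvec=(-0.3826, 0.0602, 1.2323)

Intrinsics K: fx=617.8, fy=715.8, cx=329.4, cy=253.6
Marker side s = 0.126 m; corners in marker frame (Z=0):
  M0 = (-0.0630, +0.0630, 0)
  M1 = (+0.0630, +0.0630, 0)
  M2 = (+0.0630, -0.0630, 0)
  M3 = (-0.0630, -0.0630, 0)
Detected image corners:
  c0 = (111.190704, 325.280061) px
  c1 = (163.593154, 325.435707) px
  c2 = (164.685172, 250.859389) px
  c3 = (112.670255, 253.330073) px
Planar DLT: solve 8×8 A·h = b for H (H[2,2]=1):
  H  [+374.93254 -19.33478 +137.56789]
  H  [-91.67546 +562.22654 +288.58454]
  H  [-0.28555 -0.06594 +1.00000]
B = K⁻¹H; ‖b₁‖=0.811508, ‖b₂‖=0.811508; λ = 2/(‖b₁‖+‖b₂‖) = 1.232274, sign → tz>0 ⇒ λ=+1.232274
r₁ = λ·B[:,0] = (+0.93546,-0.03316,-0.35187); r₂ = λ·B[:,1] = (+0.00476,+0.99668,-0.08126)
r₃ = r₁×r₂ = (+0.35340,+0.07434,+0.93251); SVD([r₁ r₂ r₃]) → R = UVᵀ:
  R  [+0.93546 +0.00476 +0.35340]
  R  [-0.03316 +0.99668 +0.07434]
  R  [-0.35187 -0.08126 +0.93251]
t = (-0.38263, +0.06023, +1.23227) m
tr R = 2.864655; θ = arccos((tr R − 1)/2) = 0.370000 rad = 21.199°
axis k = ((R−Rᵀ)₃₂, (R−Rᵀ)₁₃, (R−Rᵀ)₂₁) / (2 sinθ) = (-0.215146, +0.975173, -0.052429)
rvec = θ·k = (-0.079604, +0.360814, -0.019399)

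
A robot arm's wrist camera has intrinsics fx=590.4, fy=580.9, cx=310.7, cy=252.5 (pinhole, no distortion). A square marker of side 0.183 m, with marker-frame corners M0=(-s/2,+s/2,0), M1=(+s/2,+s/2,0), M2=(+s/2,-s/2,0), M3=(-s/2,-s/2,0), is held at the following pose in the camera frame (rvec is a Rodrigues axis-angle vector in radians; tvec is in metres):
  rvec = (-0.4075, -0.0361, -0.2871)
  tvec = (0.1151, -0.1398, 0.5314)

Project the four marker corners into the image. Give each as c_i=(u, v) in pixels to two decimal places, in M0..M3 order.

c0=(375.10, 210.93) c1=(578.33, 155.82) c2=(492.41, 5.33) c3=(312.29, 48.94)

Intrinsics K: fx=590.4, fy=580.9, cx=310.7, cy=252.5
Marker side s = 0.183 m; corners in marker frame (Z=0):
  M0 = (-0.0915, +0.0915, 0)
  M1 = (+0.0915, +0.0915, 0)
  M2 = (+0.0915, -0.0915, 0)
  M3 = (-0.0915, -0.0915, 0)
rvec = (-0.4075, -0.0361, -0.2871), |rvec| = θ = 0.49979 rad = 28.636°
Rodrigues: sinθ=0.47924, 1−cosθ=0.12231; R = I + sinθ·[k]× + (1−cosθ)·[k]×²:
    [+0.95900 +0.28250 +0.02267]
    [-0.26809 +0.87832 +0.39582]
    [+0.09190 -0.38567 +0.91805]
t = (0.1151, -0.1398, 0.5314) m
M0: Pc = R·M0+t = (+0.05320, -0.03490, +0.48770); u = 590.4·(+0.05320)/0.48770 + 310.7 = 375.1030, v = 580.9·(-0.03490)/0.48770 + 252.5 = 210.9272
M1: Pc = R·M1+t = (+0.22870, -0.08396, +0.50452); u = 590.4·(+0.22870)/0.50452 + 310.7 = 578.3261, v = 580.9·(-0.08396)/0.50452 + 252.5 = 155.8248
M2: Pc = R·M2+t = (+0.17700, -0.24470, +0.57510); u = 590.4·(+0.17700)/0.57510 + 310.7 = 492.4092, v = 580.9·(-0.24470)/0.57510 + 252.5 = 5.3343
M3: Pc = R·M3+t = (+0.00150, -0.19564, +0.55828); u = 590.4·(+0.00150)/0.55828 + 310.7 = 312.2893, v = 580.9·(-0.19564)/0.55828 + 252.5 = 48.9371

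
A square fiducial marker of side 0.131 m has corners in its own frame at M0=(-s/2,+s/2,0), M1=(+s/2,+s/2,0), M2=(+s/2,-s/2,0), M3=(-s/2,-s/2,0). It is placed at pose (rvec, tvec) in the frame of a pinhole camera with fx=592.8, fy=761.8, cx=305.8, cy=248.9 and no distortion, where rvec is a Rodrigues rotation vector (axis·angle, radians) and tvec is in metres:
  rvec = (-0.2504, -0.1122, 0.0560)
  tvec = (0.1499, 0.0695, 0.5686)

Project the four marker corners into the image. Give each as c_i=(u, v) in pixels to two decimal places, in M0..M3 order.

c0=(395.15, 428.14) c1=(530.81, 436.14) c2=(523.77, 262.64) c3=(395.63, 251.02)

Intrinsics K: fx=592.8, fy=761.8, cx=305.8, cy=248.9
Marker side s = 0.131 m; corners in marker frame (Z=0):
  M0 = (-0.0655, +0.0655, 0)
  M1 = (+0.0655, +0.0655, 0)
  M2 = (+0.0655, -0.0655, 0)
  M3 = (-0.0655, -0.0655, 0)
rvec = (-0.2504, -0.1122, 0.0560), |rvec| = θ = 0.28004 rad = 16.045°
Rodrigues: sinθ=0.27640, 1−cosθ=0.03896; R = I + sinθ·[k]× + (1−cosθ)·[k]×²:
    [+0.99219 -0.04132 -0.11770]
    [+0.06923 +0.96730 +0.24402]
    [+0.10377 -0.25026 +0.96260]
t = (0.1499, 0.0695, 0.5686) m
M0: Pc = R·M0+t = (+0.08221, +0.12832, +0.54541); u = 592.8·(+0.08221)/0.54541 + 305.8 = 395.1481, v = 761.8·(+0.12832)/0.54541 + 248.9 = 428.1354
M1: Pc = R·M1+t = (+0.21218, +0.13739, +0.55901); u = 592.8·(+0.21218)/0.55901 + 305.8 = 530.8098, v = 761.8·(+0.13739)/0.55901 + 248.9 = 436.1352
M2: Pc = R·M2+t = (+0.21759, +0.01068, +0.59179); u = 592.8·(+0.21759)/0.59179 + 305.8 = 523.7661, v = 761.8·(+0.01068)/0.59179 + 248.9 = 262.6436
M3: Pc = R·M3+t = (+0.08762, +0.00161, +0.57819); u = 592.8·(+0.08762)/0.57819 + 305.8 = 395.6310, v = 761.8·(+0.00161)/0.57819 + 248.9 = 251.0183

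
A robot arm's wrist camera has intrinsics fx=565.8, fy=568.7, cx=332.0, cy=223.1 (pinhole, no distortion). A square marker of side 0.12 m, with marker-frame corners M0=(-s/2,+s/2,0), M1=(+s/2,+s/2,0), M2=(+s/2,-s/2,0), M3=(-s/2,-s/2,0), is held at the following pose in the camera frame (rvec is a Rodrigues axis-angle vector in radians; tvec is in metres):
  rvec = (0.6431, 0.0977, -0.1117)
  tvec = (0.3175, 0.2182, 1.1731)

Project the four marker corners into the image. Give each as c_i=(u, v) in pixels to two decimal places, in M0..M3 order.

Intrinsics K: fx=565.8, fy=568.7, cx=332.0, cy=223.1
Marker side s = 0.12 m; corners in marker frame (Z=0):
  M0 = (-0.0600, +0.0600, 0)
  M1 = (+0.0600, +0.0600, 0)
  M2 = (+0.0600, -0.0600, 0)
  M3 = (-0.0600, -0.0600, 0)
rvec = (0.6431, 0.0977, -0.1117), |rvec| = θ = 0.66000 rad = 37.815°
Rodrigues: sinθ=0.61312, 1−cosθ=0.21001; R = I + sinθ·[k]× + (1−cosθ)·[k]×²:
    [+0.98938 +0.13406 +0.05613]
    [-0.07347 +0.79459 -0.60268]
    [-0.12539 +0.59216 +0.79601]
t = (0.3175, 0.2182, 1.1731) m
M0: Pc = R·M0+t = (+0.26618, +0.27028, +1.21615); u = 565.8·(+0.26618)/1.21615 + 332.0 = 455.8371, v = 568.7·(+0.27028)/1.21615 + 223.1 = 349.4908
M1: Pc = R·M1+t = (+0.38491, +0.26147, +1.20111); u = 565.8·(+0.38491)/1.20111 + 332.0 = 513.3163, v = 568.7·(+0.26147)/1.20111 + 223.1 = 346.8996
M2: Pc = R·M2+t = (+0.36882, +0.16612, +1.13005); u = 565.8·(+0.36882)/1.13005 + 332.0 = 516.6632, v = 568.7·(+0.16612)/1.13005 + 223.1 = 306.6984
M3: Pc = R·M3+t = (+0.25009, +0.17493, +1.14509); u = 565.8·(+0.25009)/1.14509 + 332.0 = 455.5732, v = 568.7·(+0.17493)/1.14509 + 223.1 = 309.9787

c0=(455.84, 349.49) c1=(513.32, 346.90) c2=(516.66, 306.70) c3=(455.57, 309.98)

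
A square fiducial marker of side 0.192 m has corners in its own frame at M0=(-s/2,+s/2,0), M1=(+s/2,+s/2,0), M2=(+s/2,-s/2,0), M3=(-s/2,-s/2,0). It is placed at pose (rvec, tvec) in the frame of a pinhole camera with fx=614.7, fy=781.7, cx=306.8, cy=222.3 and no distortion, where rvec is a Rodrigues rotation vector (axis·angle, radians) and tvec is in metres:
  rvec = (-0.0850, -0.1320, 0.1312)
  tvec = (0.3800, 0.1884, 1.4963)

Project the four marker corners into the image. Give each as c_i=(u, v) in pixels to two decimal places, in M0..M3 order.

c0=(420.83, 365.46) c1=(496.35, 376.76) c2=(503.82, 277.23) c3=(429.32, 264.46)

Intrinsics K: fx=614.7, fy=781.7, cx=306.8, cy=222.3
Marker side s = 0.192 m; corners in marker frame (Z=0):
  M0 = (-0.0960, +0.0960, 0)
  M1 = (+0.0960, +0.0960, 0)
  M2 = (+0.0960, -0.0960, 0)
  M3 = (-0.0960, -0.0960, 0)
rvec = (-0.0850, -0.1320, 0.1312), |rvec| = θ = 0.20460 rad = 11.723°
Rodrigues: sinθ=0.20318, 1−cosθ=0.02086; R = I + sinθ·[k]× + (1−cosθ)·[k]×²:
    [+0.98274 -0.12470 -0.13664]
    [+0.13588 +0.98782 +0.07578]
    [+0.12552 -0.09304 +0.98772]
t = (0.3800, 0.1884, 1.4963) m
M0: Pc = R·M0+t = (+0.27369, +0.27019, +1.47532); u = 614.7·(+0.27369)/1.47532 + 306.8 = 420.8329, v = 781.7·(+0.27019)/1.47532 + 222.3 = 365.4590
M1: Pc = R·M1+t = (+0.46237, +0.29628, +1.49942); u = 614.7·(+0.46237)/1.49942 + 306.8 = 496.3536, v = 781.7·(+0.29628)/1.49942 + 222.3 = 376.7587
M2: Pc = R·M2+t = (+0.48631, +0.10661, +1.51728); u = 614.7·(+0.48631)/1.51728 + 306.8 = 503.8215, v = 781.7·(+0.10661)/1.51728 + 222.3 = 277.2268
M3: Pc = R·M3+t = (+0.29763, +0.08052, +1.49318); u = 614.7·(+0.29763)/1.49318 + 306.8 = 429.3248, v = 781.7·(+0.08052)/1.49318 + 222.3 = 264.4558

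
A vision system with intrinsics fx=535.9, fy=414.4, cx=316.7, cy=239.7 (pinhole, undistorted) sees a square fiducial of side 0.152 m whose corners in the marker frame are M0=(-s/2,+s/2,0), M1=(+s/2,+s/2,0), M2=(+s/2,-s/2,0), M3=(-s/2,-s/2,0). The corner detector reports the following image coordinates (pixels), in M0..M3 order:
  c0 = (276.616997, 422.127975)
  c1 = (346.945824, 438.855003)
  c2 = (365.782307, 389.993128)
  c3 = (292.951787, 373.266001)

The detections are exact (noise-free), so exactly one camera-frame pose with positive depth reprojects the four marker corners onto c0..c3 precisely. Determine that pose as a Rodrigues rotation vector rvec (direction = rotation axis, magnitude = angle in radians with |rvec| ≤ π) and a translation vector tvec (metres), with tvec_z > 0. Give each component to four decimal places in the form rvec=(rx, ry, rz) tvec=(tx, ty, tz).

rvec=(0.2235, 0.1098, 0.2523) tvec=(0.0072, 0.4410, 1.0963)

Intrinsics K: fx=535.9, fy=414.4, cx=316.7, cy=239.7
Marker side s = 0.152 m; corners in marker frame (Z=0):
  M0 = (-0.0760, +0.0760, 0)
  M1 = (+0.0760, +0.0760, 0)
  M2 = (+0.0760, -0.0760, 0)
  M3 = (-0.0760, -0.0760, 0)
Detected image corners:
  c0 = (276.616997, 422.127975) px
  c1 = (346.945824, 438.855003) px
  c2 = (365.782307, 389.993128) px
  c3 = (292.951787, 373.266001) px
Planar DLT: solve 8×8 A·h = b for H (H[2,2]=1):
  H  [+447.51423 -47.65653 +320.23503]
  H  [+80.56867 +407.58451 +406.40820]
  H  [-0.07259 +0.21210 +1.00000]
B = K⁻¹H; ‖b₁‖=0.912138, ‖b₂‖=0.912138; λ = 2/(‖b₁‖+‖b₂‖) = 1.096326, sign → tz>0 ⇒ λ=+1.096326
r₁ = λ·B[:,0] = (+0.96254,+0.25919,-0.07959); r₂ = λ·B[:,1] = (-0.23491,+0.94379,+0.23253)
r₃ = r₁×r₂ = (+0.13538,-0.20512,+0.96933); SVD([r₁ r₂ r₃]) → R = UVᵀ:
  R  [+0.96254 -0.23491 +0.13538]
  R  [+0.25919 +0.94379 -0.20512]
  R  [-0.07959 +0.23253 +0.96933]
t = (+0.00723, +0.44104, +1.09633) m
tr R = 2.875665; θ = arccos((tr R − 1)/2) = 0.354465 rad = 20.309°
axis k = ((R−Rᵀ)₃₂, (R−Rᵀ)₁₃, (R−Rᵀ)₂₁) / (2 sinθ) = (+0.630459, +0.309676, +0.711774)
rvec = θ·k = (+0.223476, +0.109769, +0.252299)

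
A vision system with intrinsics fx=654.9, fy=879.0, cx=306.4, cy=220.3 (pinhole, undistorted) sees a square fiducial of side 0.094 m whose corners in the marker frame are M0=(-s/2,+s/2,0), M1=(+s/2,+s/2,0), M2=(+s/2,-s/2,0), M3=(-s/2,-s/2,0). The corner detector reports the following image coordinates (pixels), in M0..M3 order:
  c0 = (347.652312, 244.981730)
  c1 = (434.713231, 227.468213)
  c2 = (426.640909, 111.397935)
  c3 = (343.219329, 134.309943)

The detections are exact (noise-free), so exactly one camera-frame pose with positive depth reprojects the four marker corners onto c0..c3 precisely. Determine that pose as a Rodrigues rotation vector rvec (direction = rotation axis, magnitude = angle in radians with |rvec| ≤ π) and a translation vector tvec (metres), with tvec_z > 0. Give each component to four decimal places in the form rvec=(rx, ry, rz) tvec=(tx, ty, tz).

Intrinsics K: fx=654.9, fy=879.0, cx=306.4, cy=220.3
Marker side s = 0.094 m; corners in marker frame (Z=0):
  M0 = (-0.0470, +0.0470, 0)
  M1 = (+0.0470, +0.0470, 0)
  M2 = (+0.0470, -0.0470, 0)
  M3 = (-0.0470, -0.0470, 0)
Detected image corners:
  c0 = (347.652312, 244.981730) px
  c1 = (434.713231, 227.468213) px
  c2 = (426.640909, 111.397935) px
  c3 = (343.219329, 134.309943) px
Planar DLT: solve 8×8 A·h = b for H (H[2,2]=1):
  H  [+681.38735 -93.75572 +386.83419]
  H  [-319.71192 +1131.38365 +178.71820]
  H  [-0.57997 -0.41166 +1.00000]
B = K⁻¹H; ‖b₁‖=1.450804, ‖b₂‖=1.450804; λ = 2/(‖b₁‖+‖b₂‖) = 0.689273, sign → tz>0 ⇒ λ=+0.689273
r₁ = λ·B[:,0] = (+0.90418,-0.15051,-0.39976); r₂ = λ·B[:,1] = (+0.03407,+0.95829,-0.28374)
r₃ = r₁×r₂ = (+0.42579,+0.24293,+0.87160); SVD([r₁ r₂ r₃]) → R = UVᵀ:
  R  [+0.90418 +0.03407 +0.42579]
  R  [-0.15051 +0.95829 +0.24293]
  R  [-0.39976 -0.28374 +0.87160]
t = (+0.08466, -0.03261, +0.68927) m
tr R = 2.734073; θ = arccos((tr R − 1)/2) = 0.521573 rad = 29.884°
axis k = ((R−Rᵀ)₃₂, (R−Rᵀ)₁₃, (R−Rᵀ)₂₁) / (2 sinθ) = (-0.528532, +0.828456, -0.185240)
rvec = θ·k = (-0.275668, +0.432100, -0.096616)

rvec=(-0.2757, 0.4321, -0.0966) tvec=(0.0847, -0.0326, 0.6893)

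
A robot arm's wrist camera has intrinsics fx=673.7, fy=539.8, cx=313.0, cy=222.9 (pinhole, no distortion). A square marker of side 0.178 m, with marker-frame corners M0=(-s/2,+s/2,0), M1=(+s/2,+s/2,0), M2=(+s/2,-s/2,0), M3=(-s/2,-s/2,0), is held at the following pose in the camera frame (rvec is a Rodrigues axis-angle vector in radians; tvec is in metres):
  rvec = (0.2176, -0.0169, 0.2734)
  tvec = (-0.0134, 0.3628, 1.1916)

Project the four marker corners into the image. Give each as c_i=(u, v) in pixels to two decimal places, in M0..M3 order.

Intrinsics K: fx=673.7, fy=539.8, cx=313.0, cy=222.9
Marker side s = 0.178 m; corners in marker frame (Z=0):
  M0 = (-0.0890, +0.0890, 0)
  M1 = (+0.0890, +0.0890, 0)
  M2 = (+0.0890, -0.0890, 0)
  M3 = (-0.0890, -0.0890, 0)
rvec = (0.2176, -0.0169, 0.2734), |rvec| = θ = 0.34983 rad = 20.044°
Rodrigues: sinθ=0.34274, 1−cosθ=0.06057; R = I + sinθ·[k]× + (1−cosθ)·[k]×²:
    [+0.96286 -0.26968 +0.01289]
    [+0.26604 +0.93957 -0.21548]
    [+0.04600 +0.21090 +0.97642]
t = (-0.0134, 0.3628, 1.1916) m
M0: Pc = R·M0+t = (-0.12310, +0.42274, +1.20628); u = 673.7·(-0.12310)/1.20628 + 313.0 = 244.2513, v = 539.8·(+0.42274)/1.20628 + 222.9 = 412.0752
M1: Pc = R·M1+t = (+0.04829, +0.47010, +1.21446); u = 673.7·(+0.04829)/1.21446 + 313.0 = 339.7899, v = 539.8·(+0.47010)/1.21446 + 222.9 = 431.8477
M2: Pc = R·M2+t = (+0.09630, +0.30286, +1.17692); u = 673.7·(+0.09630)/1.17692 + 313.0 = 368.1223, v = 539.8·(+0.30286)/1.17692 + 222.9 = 361.8057
M3: Pc = R·M3+t = (-0.07509, +0.25550, +1.16874); u = 673.7·(-0.07509)/1.16874 + 313.0 = 269.7134, v = 539.8·(+0.25550)/1.16874 + 222.9 = 340.9073

c0=(244.25, 412.08) c1=(339.79, 431.85) c2=(368.12, 361.81) c3=(269.71, 340.91)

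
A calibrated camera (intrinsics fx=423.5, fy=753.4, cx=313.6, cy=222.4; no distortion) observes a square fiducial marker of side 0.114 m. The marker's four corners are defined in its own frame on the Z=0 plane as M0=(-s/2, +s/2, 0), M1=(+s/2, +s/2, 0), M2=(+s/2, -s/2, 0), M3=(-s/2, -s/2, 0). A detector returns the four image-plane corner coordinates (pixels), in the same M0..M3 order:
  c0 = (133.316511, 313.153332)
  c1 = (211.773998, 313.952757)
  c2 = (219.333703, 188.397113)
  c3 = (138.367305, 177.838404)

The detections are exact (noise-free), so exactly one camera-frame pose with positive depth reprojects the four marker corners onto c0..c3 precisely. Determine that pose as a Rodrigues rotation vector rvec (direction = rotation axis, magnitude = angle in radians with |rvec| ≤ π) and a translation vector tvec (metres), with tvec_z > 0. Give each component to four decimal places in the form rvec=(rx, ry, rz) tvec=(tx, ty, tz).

Intrinsics K: fx=423.5, fy=753.4, cx=313.6, cy=222.4
Marker side s = 0.114 m; corners in marker frame (Z=0):
  M0 = (-0.0570, +0.0570, 0)
  M1 = (+0.0570, +0.0570, 0)
  M2 = (+0.0570, -0.0570, 0)
  M3 = (-0.0570, -0.0570, 0)
Detected image corners:
  c0 = (133.316511, 313.153332) px
  c1 = (211.773998, 313.952757) px
  c2 = (219.333703, 188.397113) px
  c3 = (138.367305, 177.838404) px
Planar DLT: solve 8×8 A·h = b for H (H[2,2]=1):
  H  [+811.83661 +1.72083 +177.09784]
  H  [+208.47284 +1223.77939 +249.65449]
  H  [+0.64209 +0.32688 +1.00000]
B = K⁻¹H; ‖b₁‖=1.580447, ‖b₂‖=1.580447; λ = 2/(‖b₁‖+‖b₂‖) = 0.632732, sign → tz>0 ⇒ λ=+0.632732
r₁ = λ·B[:,0] = (+0.91209,+0.05515,+0.40627); r₂ = λ·B[:,1] = (-0.15059,+0.96672,+0.20683)
r₃ = r₁×r₂ = (-0.38134,-0.24983,+0.89004); SVD([r₁ r₂ r₃]) → R = UVᵀ:
  R  [+0.91209 -0.15059 -0.38134]
  R  [+0.05515 +0.96672 -0.24983]
  R  [+0.40627 +0.20683 +0.89004]
t = (-0.20394, +0.02289, +0.63273) m
tr R = 2.768841; θ = arccos((tr R − 1)/2) = 0.485545 rad = 27.820°
axis k = ((R−Rᵀ)₃₂, (R−Rᵀ)₁₃, (R−Rᵀ)₂₁) / (2 sinθ) = (+0.489248, -0.843830, +0.220423)
rvec = θ·k = (+0.237552, -0.409718, +0.107026)

rvec=(0.2376, -0.4097, 0.1070) tvec=(-0.2039, 0.0229, 0.6327)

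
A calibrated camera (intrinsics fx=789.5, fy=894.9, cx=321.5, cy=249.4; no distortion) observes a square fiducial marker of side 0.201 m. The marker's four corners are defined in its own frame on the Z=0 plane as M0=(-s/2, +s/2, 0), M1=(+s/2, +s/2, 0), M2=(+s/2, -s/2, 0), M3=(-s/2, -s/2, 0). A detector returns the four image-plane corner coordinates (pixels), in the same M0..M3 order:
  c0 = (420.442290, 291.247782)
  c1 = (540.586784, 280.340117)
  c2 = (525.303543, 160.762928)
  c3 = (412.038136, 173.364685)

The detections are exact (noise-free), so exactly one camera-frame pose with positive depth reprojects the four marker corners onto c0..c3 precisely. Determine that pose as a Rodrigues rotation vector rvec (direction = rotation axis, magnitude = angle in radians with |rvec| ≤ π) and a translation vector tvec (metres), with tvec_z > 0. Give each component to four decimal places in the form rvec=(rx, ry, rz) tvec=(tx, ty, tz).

rvec=(-0.3983, 0.1527, -0.0586) tvec=(0.2661, -0.0379, 1.3790)

Intrinsics K: fx=789.5, fy=894.9, cx=321.5, cy=249.4
Marker side s = 0.201 m; corners in marker frame (Z=0):
  M0 = (-0.1005, +0.1005, 0)
  M1 = (+0.1005, +0.1005, 0)
  M2 = (+0.1005, -0.1005, 0)
  M3 = (-0.1005, -0.1005, 0)
Detected image corners:
  c0 = (420.442290, 291.247782) px
  c1 = (540.586784, 280.340117) px
  c2 = (525.303543, 160.762928) px
  c3 = (412.038136, 173.364685) px
Planar DLT: solve 8×8 A·h = b for H (H[2,2]=1):
  H  [+533.13780 -75.65370 +473.84341]
  H  [-81.02334 +526.52938 +224.79771]
  H  [-0.09903 -0.28321 +1.00000]
B = K⁻¹H; ‖b₁‖=0.725166, ‖b₂‖=0.725166; λ = 2/(‖b₁‖+‖b₂‖) = 1.378994, sign → tz>0 ⇒ λ=+1.378994
r₁ = λ·B[:,0] = (+0.98682,-0.08680,-0.13656); r₂ = λ·B[:,1] = (+0.02689,+0.92019,-0.39054)
r₃ = r₁×r₂ = (+0.15955,+0.38172,+0.91040); SVD([r₁ r₂ r₃]) → R = UVᵀ:
  R  [+0.98682 +0.02689 +0.15955]
  R  [-0.08680 +0.92019 +0.38172]
  R  [-0.13656 -0.39054 +0.91040]
t = (+0.26609, -0.03791, +1.37899) m
tr R = 2.817418; θ = arccos((tr R − 1)/2) = 0.430615 rad = 24.672°
axis k = ((R−Rᵀ)₃₂, (R−Rᵀ)₁₃, (R−Rᵀ)₂₁) / (2 sinθ) = (-0.925017, +0.354683, -0.136178)
rvec = θ·k = (-0.398326, +0.152732, -0.058640)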